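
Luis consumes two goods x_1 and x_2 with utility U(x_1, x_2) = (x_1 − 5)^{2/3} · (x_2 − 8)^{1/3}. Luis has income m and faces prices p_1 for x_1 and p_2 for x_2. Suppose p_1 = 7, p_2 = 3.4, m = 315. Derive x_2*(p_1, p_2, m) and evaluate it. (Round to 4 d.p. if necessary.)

x_2* = 32.7843

This is Cobb-Douglas in (x_1−5, x_2−8): tangency gives 2/3·p_2·(x_2−8) = 1/3·p_1·(x_1−5).
After buying the subsistence bundle (5, 8), a share 2/3 of the remaining income goes to x_1: x_1* = 5 + 2/3·(m − 5p_1 − 8p_2)/p_1.
Discretionary income = 315 − 5·7 − 8·3.4 = 252.8; x_2* = 8 + 1/3·252.8/3.4 = 32.7843.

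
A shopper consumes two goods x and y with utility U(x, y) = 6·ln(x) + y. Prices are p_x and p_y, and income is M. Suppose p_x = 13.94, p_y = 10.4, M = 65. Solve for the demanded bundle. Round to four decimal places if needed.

x* = 4.4763, y* = 0.25

Set MRS = p_x/p_y: (6/x)/1 = p_x/p_y.
So x*(p_x,p_y) = 6·p_y/p_x, independent of income; and y* = (M − 6·p_y)/p_y.
At the given prices: x* = 6·10.4/13.94 = 4.4763, and y* = 0.25.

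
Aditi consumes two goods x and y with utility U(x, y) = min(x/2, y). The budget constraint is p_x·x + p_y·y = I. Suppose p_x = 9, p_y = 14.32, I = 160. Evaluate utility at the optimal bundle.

V = 4.9505

Demand: x*(p_x,p_y,I) = 2·I/(2·p_x + p_y), y* = I/(2·p_x + p_y).
Here 2·9 + 14.32 = 32.32, giving x* = 9.901 and y* = 4.9505.
Utility at the optimum: U(9.901, 4.9505) = 4.9505.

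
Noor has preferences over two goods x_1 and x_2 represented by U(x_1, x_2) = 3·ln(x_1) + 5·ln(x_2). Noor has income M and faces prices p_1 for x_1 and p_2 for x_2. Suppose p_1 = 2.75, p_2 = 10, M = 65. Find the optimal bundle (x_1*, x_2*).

x_1* = 8.8636, x_2* = 4.0625

The MRS is (3/5)·x_2/x_1. Set MRS = p_1/p_2.
So 3·p_2·x_2 = 5·p_1·x_1; combined with the budget, a share 0.375 of income goes to x_1.
Demand: x_1*(p_1,p_2,M) = 0.375·M/p_1 and x_2* = 0.625·M/p_2.
At p_1=2.75, p_2=10, M=65: x_1* = 0.375·65/2.75 = 8.8636, x_2* = 4.0625.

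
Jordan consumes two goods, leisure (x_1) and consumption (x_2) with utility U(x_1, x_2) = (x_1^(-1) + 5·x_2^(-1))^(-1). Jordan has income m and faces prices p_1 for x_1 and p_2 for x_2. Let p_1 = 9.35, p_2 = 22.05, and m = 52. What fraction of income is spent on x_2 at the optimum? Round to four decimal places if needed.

share on x_2 = 0.7745

Substitute x_2 = (x_2/x_1)·x_1 into the budget: x_1* = m/(p_1 + p_2·(x_2/x_1)).
Numerically x_2/x_1 = 1.456084, so x_1* = 52/(9.35 + 22.05·1.456084) = 1.2543 and x_2* = 1.456084·1.2543 = 1.8264.
Expenditure on x_2: 22.05·1.8264 = 40.2721; share = 0.7745.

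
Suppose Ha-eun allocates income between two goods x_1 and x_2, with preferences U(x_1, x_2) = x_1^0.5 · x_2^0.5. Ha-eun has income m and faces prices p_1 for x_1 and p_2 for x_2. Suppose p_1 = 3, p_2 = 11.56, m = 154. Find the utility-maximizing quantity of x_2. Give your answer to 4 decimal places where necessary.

x_2* = 6.6609

Demand: x_1*(p_1,p_2,m) = 0.5·m/p_1 and x_2* = 0.5·m/p_2.
At p_1=3, p_2=11.56, m=154: x_2* = 0.5·154/11.56 = 6.6609.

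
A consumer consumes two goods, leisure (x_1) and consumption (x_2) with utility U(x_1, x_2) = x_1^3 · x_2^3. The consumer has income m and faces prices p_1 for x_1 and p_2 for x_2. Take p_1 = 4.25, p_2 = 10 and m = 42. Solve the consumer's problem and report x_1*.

Tangency: MRS = x_2/x_1 = p_1/p_2.
So 3·p_2·x_2 = 3·p_1·x_1; combined with the budget, a share 0.5 of income goes to x_1.
Demand: x_1*(p_1,p_2,m) = 0.5·m/p_1 and x_2* = 0.5·m/p_2.
At p_1=4.25, p_2=10, m=42: x_1* = 0.5·42/4.25 = 4.9412.

x_1* = 4.9412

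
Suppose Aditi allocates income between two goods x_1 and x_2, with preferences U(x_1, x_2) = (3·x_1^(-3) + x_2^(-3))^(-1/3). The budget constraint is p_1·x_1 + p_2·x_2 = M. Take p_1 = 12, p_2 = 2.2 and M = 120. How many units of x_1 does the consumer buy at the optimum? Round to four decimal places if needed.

x_1* = 8.2448

MU_x_1 ∝ 3·x_1^(-4), MU_x_2 ∝ x_2^(-4), so MRS = 3·(x_2/x_1)^(4) = p_1/p_2.
Solve for the ratio: x_2/x_1 = [(1/3)·p_1/p_2]^(0.25).
With the ratio pinned down, the budget gives x_1* = M/(p_1 + p_2·(x_2/x_1)) and x_2* = (x_2/x_1)·x_1*.
Numerically x_2/x_1 = 1.161206, so x_1* = 120/(12 + 2.2·1.161206) = 8.2448.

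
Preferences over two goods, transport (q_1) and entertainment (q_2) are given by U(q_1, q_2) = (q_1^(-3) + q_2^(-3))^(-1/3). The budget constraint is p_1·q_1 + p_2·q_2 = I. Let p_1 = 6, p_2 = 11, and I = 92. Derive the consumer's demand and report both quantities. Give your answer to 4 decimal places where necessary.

q_1* = 5.9534, q_2* = 5.1163

MU_q_1 ∝ q_1^(-4), MU_q_2 ∝ q_2^(-4), so MRS = (q_2/q_1)^(4) = p_1/p_2.
Hence q_2/q_1 = (p_1/p_2)^(1/(4)), i.e. raised to the 0.25 power.
With the ratio pinned down, the budget gives q_1* = I/(p_1 + p_2·(q_2/q_1)) and q_2* = (q_2/q_1)·q_1*.
Numerically q_2/q_1 = 0.859389, so q_1* = 92/(6 + 11·0.859389) = 5.9534 and q_2* = 0.859389·5.9534 = 5.1163.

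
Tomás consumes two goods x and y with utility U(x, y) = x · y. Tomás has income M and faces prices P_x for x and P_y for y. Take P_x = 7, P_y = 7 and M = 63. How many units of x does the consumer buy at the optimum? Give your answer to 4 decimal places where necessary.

x* = 4.5

Tangency: MRS = y/x = P_x/P_y.
Rearranging, P_y·y = P_x·x. Substituting into the budget gives P_x·x·(1 + 1) = M.
Demand: x*(P_x,P_y,M) = 0.5·M/P_x and y* = 0.5·M/P_y.
At P_x=7, P_y=7, M=63: x* = 0.5·63/7 = 4.5.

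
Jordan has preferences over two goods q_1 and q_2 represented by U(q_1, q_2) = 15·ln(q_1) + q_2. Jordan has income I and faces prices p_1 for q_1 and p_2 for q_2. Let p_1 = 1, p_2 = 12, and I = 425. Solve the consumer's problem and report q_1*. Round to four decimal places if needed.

q_1* = 180

So q_1*(p_1,p_2) = 15·p_2/p_1, independent of income; and q_2* = (I − 15·p_2)/p_2.
At the given prices: q_1* = 15·12/1 = 180.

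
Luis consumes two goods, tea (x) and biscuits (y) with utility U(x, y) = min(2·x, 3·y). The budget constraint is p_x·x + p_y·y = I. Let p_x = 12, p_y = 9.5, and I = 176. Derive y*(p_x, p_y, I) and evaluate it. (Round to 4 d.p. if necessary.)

With perfect complements, no substitution: consume in ratio x:y = 3:2.
Budget: p_x·x + p_y·(2/3)·x = I, so (3·p_x + 2·p_y)·x = 3·I.
Demand: x*(p_x,p_y,I) = 3·I/(3·p_x + 2·p_y), y* = 2·I/(3·p_x + 2·p_y).
Here 3·12 + 2·9.5 = 55, giving y* = 6.4.

y* = 6.4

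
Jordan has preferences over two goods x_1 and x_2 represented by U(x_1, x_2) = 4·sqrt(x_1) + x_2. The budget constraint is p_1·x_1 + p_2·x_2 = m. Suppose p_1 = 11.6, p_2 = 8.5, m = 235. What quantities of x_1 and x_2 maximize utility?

x_1* = 2.1477, x_2* = 24.716

Utility is quasi-linear in x_2; the FOC for x_1 is 2/√x_1 = p_1/p_2.
Solve: √x_1 = 2·p_2/p_1, so x_1*(p_1,p_2) = (2·p_2/p_1)², and x_2* = (m − p_1·x_1*)/p_2.
Plugging in: x_1* = (2·8.5/11.6)² = 2.1477, x_2* = 24.716.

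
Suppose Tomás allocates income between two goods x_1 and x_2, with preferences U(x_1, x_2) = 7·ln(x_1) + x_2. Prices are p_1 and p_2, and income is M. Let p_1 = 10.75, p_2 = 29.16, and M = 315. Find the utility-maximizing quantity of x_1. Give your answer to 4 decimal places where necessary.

x_1* = 18.9879

So x_1*(p_1,p_2) = 7·p_2/p_1, independent of income; and x_2* = (M − 7·p_2)/p_2.
At the given prices: x_1* = 7·29.16/10.75 = 18.9879.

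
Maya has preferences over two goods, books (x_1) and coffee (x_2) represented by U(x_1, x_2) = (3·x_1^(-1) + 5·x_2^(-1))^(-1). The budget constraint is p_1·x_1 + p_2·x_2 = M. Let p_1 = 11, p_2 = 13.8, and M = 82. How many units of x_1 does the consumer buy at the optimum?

x_1* = 3.0477

Numerically x_2/x_1 = 1.152607, so x_1* = 82/(11 + 13.8·1.152607) = 3.0477.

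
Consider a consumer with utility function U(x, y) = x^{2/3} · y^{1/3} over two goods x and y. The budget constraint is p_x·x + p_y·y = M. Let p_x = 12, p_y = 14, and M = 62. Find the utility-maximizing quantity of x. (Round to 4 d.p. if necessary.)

MU_x/MU_y = (2/3·y)/(1/3·x); tangency sets this equal to p_x/p_y.
So 2/3·p_y·y = 1/3·p_x·x; combined with the budget, a share 2/3 of income goes to x.
Demand: x*(p_x,p_y,M) = 2/3·M/p_x and y* = 1/3·M/p_y.
At p_x=12, p_y=14, M=62: x* = 2/3·62/12 = 3.4444.

x* = 3.4444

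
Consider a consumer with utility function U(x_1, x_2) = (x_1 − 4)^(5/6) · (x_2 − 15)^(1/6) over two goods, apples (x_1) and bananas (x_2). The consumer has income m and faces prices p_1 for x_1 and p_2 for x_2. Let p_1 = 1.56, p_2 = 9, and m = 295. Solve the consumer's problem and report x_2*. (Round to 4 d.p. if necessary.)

Discretionary income = 295 − 4·1.56 − 15·9 = 153.76; x_2* = 15 + 1/6·153.76/9 = 17.8474.

x_2* = 17.8474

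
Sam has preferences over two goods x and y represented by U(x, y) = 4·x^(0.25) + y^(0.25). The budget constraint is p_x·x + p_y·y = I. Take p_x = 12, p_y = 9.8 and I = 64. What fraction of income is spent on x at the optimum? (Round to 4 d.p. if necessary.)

Substitute y = (y/x)·x into the budget: x* = I/(p_x + p_y·(y/x)).
Numerically y/x = 0.206313, so x* = 64/(12 + 9.8·0.206313) = 4.5643 and y* = 0.206313·4.5643 = 0.9417.
Expenditure on x: 12·4.5643 = 54.7716; share = 0.8558.

share on x = 0.8558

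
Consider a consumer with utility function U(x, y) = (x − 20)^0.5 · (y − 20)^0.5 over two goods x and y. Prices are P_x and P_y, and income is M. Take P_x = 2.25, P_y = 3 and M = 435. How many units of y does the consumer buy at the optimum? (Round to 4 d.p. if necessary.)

This is Cobb-Douglas in (x−20, y−20): tangency gives 0.5·P_y·(y−20) = 0.5·P_x·(x−20).
After buying the subsistence bundle (20, 20), a share 0.5 of the remaining income goes to x: x* = 20 + 0.5·(M − 20P_x − 20P_y)/P_x.
Discretionary income = 435 − 20·2.25 − 20·3 = 330; y* = 20 + 0.5·330/3 = 75.

y* = 75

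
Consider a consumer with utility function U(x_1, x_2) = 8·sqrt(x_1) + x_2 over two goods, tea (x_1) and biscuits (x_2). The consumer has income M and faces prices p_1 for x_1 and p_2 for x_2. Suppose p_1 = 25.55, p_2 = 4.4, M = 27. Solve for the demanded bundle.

MU_x_1 = 4/√x_1, MU_x_2 = 1. Tangency: 4/√x_1 = p_1/p_2.
Solve: √x_1 = 4·p_2/p_1, so x_1*(p_1,p_2) = (4·p_2/p_1)², and x_2* = (M − p_1·x_1*)/p_2.
Plugging in: x_1* = (4·4.4/25.55)² = 0.4745, x_2* = 3.381.

x_1* = 0.4745, x_2* = 3.381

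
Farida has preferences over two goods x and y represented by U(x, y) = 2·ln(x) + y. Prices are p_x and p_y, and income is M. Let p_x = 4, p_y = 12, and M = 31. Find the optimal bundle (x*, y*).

Set MRS = p_x/p_y: (2/x)/1 = p_x/p_y.
So x*(p_x,p_y) = 2·p_y/p_x, independent of income; and y* = (M − 2·p_y)/p_y.
At the given prices: x* = 2·12/4 = 6, and y* = 0.5833.

x* = 6, y* = 0.5833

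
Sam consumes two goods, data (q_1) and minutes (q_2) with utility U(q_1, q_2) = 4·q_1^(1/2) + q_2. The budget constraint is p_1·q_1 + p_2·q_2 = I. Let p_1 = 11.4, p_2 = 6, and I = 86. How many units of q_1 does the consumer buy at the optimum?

Utility is quasi-linear in q_2; the FOC for q_1 is 2/√q_1 = p_1/p_2.
Solve: √q_1 = 2·p_2/p_1, so q_1*(p_1,p_2) = (2·p_2/p_1)², and q_2* = (I − p_1·q_1*)/p_2.
Plugging in: q_1* = (2·6/11.4)² = 1.108.

q_1* = 1.108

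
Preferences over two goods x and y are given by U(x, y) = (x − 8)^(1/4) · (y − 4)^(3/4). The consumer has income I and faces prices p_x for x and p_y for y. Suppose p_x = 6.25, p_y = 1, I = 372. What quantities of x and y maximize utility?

x* = 20.72, y* = 242.5

Let x' = x−8, y' = y−4. MRS = (1/3)·y'/x' = p_x/p_y.
Substituting into the budget: x* = 8 + 0.25·(I − 8·p_x − 4·p_y)/p_x, and y* = 4 + 0.75·(…)/p_y.
Discretionary income = 372 − 8·6.25 − 4·1 = 318; x* = 8 + 0.25·318/6.25 = 20.72; y* = 4 + 0.75·318/1 = 242.5.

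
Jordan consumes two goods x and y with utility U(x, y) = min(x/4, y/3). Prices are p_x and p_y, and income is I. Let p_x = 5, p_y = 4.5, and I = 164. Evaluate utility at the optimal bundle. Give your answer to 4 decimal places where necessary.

V = 4.8955

With perfect complements, no substitution: consume in ratio x:y = 4:3.
Budget: p_x·x + p_y·(3/4)·x = I, so (4·p_x + 3·p_y)·x = 4·I.
Demand: x*(p_x,p_y,I) = 4·I/(4·p_x + 3·p_y), y* = 3·I/(4·p_x + 3·p_y).
Here 4·5 + 3·4.5 = 33.5, giving x* = 19.5821 and y* = 14.6866.
Utility at the optimum: U(19.5821, 14.6866) = 4.8955.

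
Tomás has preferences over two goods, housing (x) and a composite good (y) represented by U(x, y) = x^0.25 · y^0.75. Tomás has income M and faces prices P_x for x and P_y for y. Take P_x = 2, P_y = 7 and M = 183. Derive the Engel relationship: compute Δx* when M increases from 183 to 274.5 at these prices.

Demand: x*(P_x,P_y,M) = 0.25·M/P_x and y* = 0.75·M/P_y.
At P_x=2, P_y=7, M=183: x* = 0.25·183/2 = 22.875.
At M' = 274.5: x* = 34.3125. Change: 34.3125 − 22.875 = 11.4375.

Δx* = 11.4375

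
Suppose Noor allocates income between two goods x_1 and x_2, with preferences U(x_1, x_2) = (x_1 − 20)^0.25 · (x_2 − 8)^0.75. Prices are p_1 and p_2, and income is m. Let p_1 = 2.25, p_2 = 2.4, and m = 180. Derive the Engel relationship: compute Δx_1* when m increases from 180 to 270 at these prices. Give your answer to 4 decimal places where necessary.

Let x_1' = x_1−20, x_2' = x_2−8. MRS = (1/3)·x_2'/x_1' = p_1/p_2.
After buying the subsistence bundle (20, 8), a share 0.25 of the remaining income goes to x_1: x_1* = 20 + 0.25·(m − 20p_1 − 8p_2)/p_1.
Discretionary income = 180 − 20·2.25 − 8·2.4 = 115.8; x_1* = 20 + 0.25·115.8/2.25 = 32.8667.
At m' = 270: x_1* = 42.8667. Change: 42.8667 − 32.8667 = 10.

Δx_1* = 10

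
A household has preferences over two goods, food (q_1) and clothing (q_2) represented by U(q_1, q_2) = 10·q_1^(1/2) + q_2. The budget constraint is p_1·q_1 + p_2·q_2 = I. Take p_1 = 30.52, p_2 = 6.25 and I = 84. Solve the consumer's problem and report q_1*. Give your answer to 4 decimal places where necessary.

Solve: √q_1 = 5·p_2/p_1, so q_1*(p_1,p_2) = (5·p_2/p_1)², and q_2* = (I − p_1·q_1*)/p_2.
Plugging in: q_1* = (5·6.25/30.52)² = 1.0484.

q_1* = 1.0484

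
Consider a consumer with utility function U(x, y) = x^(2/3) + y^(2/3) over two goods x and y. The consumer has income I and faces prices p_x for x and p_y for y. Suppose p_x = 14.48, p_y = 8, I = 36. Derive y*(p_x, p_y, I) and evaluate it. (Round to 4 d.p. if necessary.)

y* = 3.4476

MU_x ∝ x^(-1/3), MU_y ∝ y^(-1/3), so MRS = (y/x)^(1/3) = p_x/p_y.
Hence y/x = (p_x/p_y)^(1/(1/3)), i.e. raised to the 3 power.
Substitute y = (y/x)·x into the budget: x* = I/(p_x + p_y·(y/x)).
Numerically y/x = 5.929741, so x* = 36/(14.48 + 8·5.929741) = 0.5814 and y* = 5.929741·0.5814 = 3.4476.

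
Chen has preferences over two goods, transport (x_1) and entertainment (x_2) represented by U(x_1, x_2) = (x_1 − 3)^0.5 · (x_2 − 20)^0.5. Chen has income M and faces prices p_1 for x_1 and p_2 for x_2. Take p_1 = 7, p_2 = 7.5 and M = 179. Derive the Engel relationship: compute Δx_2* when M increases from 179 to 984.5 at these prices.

Δx_2* = 53.7

MRS = (x_2−20)/(x_1−3). Tangency with p_1/p_2 gives x_2−20 = (p_1/p_2)·(x_1−3).
After buying the subsistence bundle (3, 20), a share 0.5 of the remaining income goes to x_1: x_1* = 3 + 0.5·(M − 3p_1 − 20p_2)/p_1.
Discretionary income = 179 − 3·7 − 20·7.5 = 8; x_2* = 20 + 0.5·8/7.5 = 20.5333.
At M' = 984.5: x_2* = 74.2333. Change: 74.2333 − 20.5333 = 53.7.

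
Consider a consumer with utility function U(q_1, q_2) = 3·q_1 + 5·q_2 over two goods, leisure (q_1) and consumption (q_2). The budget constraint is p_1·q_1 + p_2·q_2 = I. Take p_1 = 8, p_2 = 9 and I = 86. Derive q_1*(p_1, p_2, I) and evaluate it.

q_1* = 0

Perfect substitutes: compare marginal utility per dollar. 3/p_1 vs 5/p_2 → 0.375 vs 0.5556.
q_2 gives more utility per dollar, so spend all income on q_2: q_2* = I/p_2, q_1* = 0.
Numerically: q_1* = 0, q_2* = 9.5556.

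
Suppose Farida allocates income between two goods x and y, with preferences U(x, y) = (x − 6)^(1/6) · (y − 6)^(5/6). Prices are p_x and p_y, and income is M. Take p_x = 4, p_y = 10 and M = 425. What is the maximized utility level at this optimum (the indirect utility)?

V = 25.3164

MRS = (1/5)·(y−6)/(x−6). Tangency with p_x/p_y gives y−6 = 5·(p_x/p_y)·(x−6).
Substituting into the budget: x* = 6 + 1/6·(M − 6·p_x − 6·p_y)/p_x, and y* = 6 + 5/6·(…)/p_y.
Discretionary income = 425 − 6·4 − 6·10 = 341; x* = 6 + 1/6·341/4 = 20.2083; y* = 6 + 5/6·341/10 = 34.4167.
Utility at the optimum: U(20.2083, 34.4167) = 25.3164.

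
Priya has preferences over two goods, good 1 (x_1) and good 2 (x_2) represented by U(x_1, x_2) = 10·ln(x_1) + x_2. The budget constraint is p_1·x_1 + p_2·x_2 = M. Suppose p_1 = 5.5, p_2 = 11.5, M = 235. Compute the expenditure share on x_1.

Set MRS = p_1/p_2: (10/x_1)/1 = p_1/p_2.
So x_1*(p_1,p_2) = 10·p_2/p_1, independent of income; and x_2* = (M − 10·p_2)/p_2.
At the given prices: x_1* = 10·11.5/5.5 = 20.9091, and x_2* = 10.4348.
Expenditure on x_1: 5.5·20.9091 = 115; share = 0.4894.

share on x_1 = 0.4894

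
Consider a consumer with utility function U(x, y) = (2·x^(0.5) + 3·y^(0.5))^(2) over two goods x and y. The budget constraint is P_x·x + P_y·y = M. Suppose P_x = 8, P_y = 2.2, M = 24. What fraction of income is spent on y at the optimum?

From the CES first-order condition, (2/3)·(y/x)^(0.5) = P_x/P_y.
Solve for the ratio: y/x = [(3/2)·P_x/P_y]^(2).
Substitute y = (y/x)·x into the budget: x* = M/(P_x + P_y·(y/x)).
Numerically y/x = 29.752066, so x* = 24/(8 + 2.2·29.752066) = 0.3267 and y* = 29.752066·0.3267 = 9.721.
Expenditure on y: 2.2·9.721 = 21.3861; share = 0.8911.

share on y = 0.8911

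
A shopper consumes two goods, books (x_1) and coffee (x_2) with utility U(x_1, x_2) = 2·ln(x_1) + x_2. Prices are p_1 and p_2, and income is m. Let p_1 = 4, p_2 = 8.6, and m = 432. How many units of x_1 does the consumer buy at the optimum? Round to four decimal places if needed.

x_1* = 4.3

Set MRS = p_1/p_2: (2/x_1)/1 = p_1/p_2.
So x_1*(p_1,p_2) = 2·p_2/p_1, independent of income; and x_2* = (m − 2·p_2)/p_2.
At the given prices: x_1* = 2·8.6/4 = 4.3.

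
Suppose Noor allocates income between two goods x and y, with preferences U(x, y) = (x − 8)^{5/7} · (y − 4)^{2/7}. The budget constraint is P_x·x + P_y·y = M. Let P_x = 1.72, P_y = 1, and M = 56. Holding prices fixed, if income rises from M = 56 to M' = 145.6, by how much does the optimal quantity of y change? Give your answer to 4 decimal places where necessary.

This is Cobb-Douglas in (x−8, y−4): tangency gives 5/7·P_y·(y−4) = 2/7·P_x·(x−8).
Substituting into the budget: x* = 8 + 5/7·(M − 8·P_x − 4·P_y)/P_x, and y* = 4 + 2/7·(…)/P_y.
Discretionary income = 56 − 8·1.72 − 4·1 = 38.24; y* = 4 + 2/7·38.24/1 = 14.9257.
At M' = 145.6: y* = 40.5257. Change: 40.5257 − 14.9257 = 25.6.

Δy* = 25.6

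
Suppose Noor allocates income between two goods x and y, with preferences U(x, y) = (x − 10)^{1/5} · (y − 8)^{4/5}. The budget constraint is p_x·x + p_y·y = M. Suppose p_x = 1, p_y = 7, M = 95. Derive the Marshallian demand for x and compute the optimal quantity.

This is Cobb-Douglas in (x−10, y−8): tangency gives 0.2·p_y·(y−8) = 0.8·p_x·(x−10).
After buying the subsistence bundle (10, 8), a share 0.2 of the remaining income goes to x: x* = 10 + 0.2·(M − 10p_x − 8p_y)/p_x.
Discretionary income = 95 − 10·1 − 8·7 = 29; x* = 10 + 0.2·29/1 = 15.8.

x* = 15.8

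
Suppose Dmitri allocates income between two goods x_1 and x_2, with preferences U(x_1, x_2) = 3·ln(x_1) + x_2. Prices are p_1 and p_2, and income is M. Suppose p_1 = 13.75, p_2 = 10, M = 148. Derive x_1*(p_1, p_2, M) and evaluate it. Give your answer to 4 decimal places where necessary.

x_1* = 2.1818

Set MRS = p_1/p_2: (3/x_1)/1 = p_1/p_2.
So x_1*(p_1,p_2) = 3·p_2/p_1, independent of income; and x_2* = (M − 3·p_2)/p_2.
At the given prices: x_1* = 3·10/13.75 = 2.1818.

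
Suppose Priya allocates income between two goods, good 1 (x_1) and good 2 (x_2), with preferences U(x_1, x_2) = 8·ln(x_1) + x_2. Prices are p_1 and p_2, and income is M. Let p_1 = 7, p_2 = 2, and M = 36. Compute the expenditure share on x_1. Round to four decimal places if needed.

share on x_1 = 0.4444

MU_x_1 = 8/x_1, MU_x_2 = 1. Tangency: 8/x_1 = p_1/p_2.
So x_1*(p_1,p_2) = 8·p_2/p_1, independent of income; and x_2* = (M − 8·p_2)/p_2.
At the given prices: x_1* = 8·2/7 = 2.2857, and x_2* = 10.
Expenditure on x_1: 7·2.2857 = 16; share = 0.4444.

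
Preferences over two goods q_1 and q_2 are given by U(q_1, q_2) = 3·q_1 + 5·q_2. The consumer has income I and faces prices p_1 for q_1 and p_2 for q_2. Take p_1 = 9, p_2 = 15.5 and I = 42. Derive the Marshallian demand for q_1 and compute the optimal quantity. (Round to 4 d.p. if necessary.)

Linear utility — the consumer picks whichever good has higher MU/price: 3/9 = 0.3333 vs 5/15.5 = 0.3226.
q_1 gives more utility per dollar, so spend all income on q_1: q_1* = I/p_1, q_2* = 0.
Numerically: q_1* = 4.6667, q_2* = 0.

q_1* = 4.6667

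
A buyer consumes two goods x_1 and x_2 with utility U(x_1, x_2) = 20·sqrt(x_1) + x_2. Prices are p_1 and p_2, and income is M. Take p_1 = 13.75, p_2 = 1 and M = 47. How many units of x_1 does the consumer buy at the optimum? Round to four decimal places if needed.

Solve: √x_1 = 10·p_2/p_1, so x_1*(p_1,p_2) = (10·p_2/p_1)², and x_2* = (M − p_1·x_1*)/p_2.
Plugging in: x_1* = (10·1/13.75)² = 0.5289.

x_1* = 0.5289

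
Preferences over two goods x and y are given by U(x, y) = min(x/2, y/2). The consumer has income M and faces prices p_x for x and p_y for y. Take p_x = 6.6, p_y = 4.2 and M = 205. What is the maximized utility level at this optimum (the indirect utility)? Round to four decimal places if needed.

V = 9.4907

With perfect complements, no substitution: consume in ratio x:y = 2:2.
Budget: p_x·x + p_y·x = M, so (2·p_x + 2·p_y)·x = 2·M.
Demand: x*(p_x,p_y,M) = 2·M/(2·p_x + 2·p_y), y* = 2·M/(2·p_x + 2·p_y).
Here 2·6.6 + 2·4.2 = 21.6, giving x* = 18.9815 and y* = 18.9815.
Utility at the optimum: U(18.9815, 18.9815) = 9.4907.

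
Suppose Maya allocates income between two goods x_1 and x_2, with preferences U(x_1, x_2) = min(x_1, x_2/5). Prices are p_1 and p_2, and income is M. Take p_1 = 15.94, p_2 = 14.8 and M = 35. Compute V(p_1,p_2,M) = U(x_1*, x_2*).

V = 0.3891

Leontief preferences: the optimum is at the kink where x_1/1 = x_2/5, i.e. x_2 = 5·x_1.
Budget: p_1·x_1 + p_2·5·x_1 = M, so (p_1 + 5·p_2)·x_1 = M.
Demand: x_1*(p_1,p_2,M) = M/(p_1 + 5·p_2), x_2* = 5·M/(p_1 + 5·p_2).
Here 15.94 + 5·14.8 = 89.94, giving x_1* = 0.3891 and x_2* = 1.9457.
Utility at the optimum: U(0.3891, 1.9457) = 0.3891.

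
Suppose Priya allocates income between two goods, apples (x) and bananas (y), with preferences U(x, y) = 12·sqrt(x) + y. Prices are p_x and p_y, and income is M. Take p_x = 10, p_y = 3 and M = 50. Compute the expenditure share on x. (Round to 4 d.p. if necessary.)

MU_x = 6/√x, MU_y = 1. Tangency: 6/√x = p_x/p_y.
Thus x* = (6·p_y/p_x)² — independent of M — with the rest of income spent on y.
Plugging in: x* = (6·3/10)² = 3.24, y* = 5.8667.
Expenditure on x: 10·3.24 = 32.4; share = 0.648.

share on x = 0.648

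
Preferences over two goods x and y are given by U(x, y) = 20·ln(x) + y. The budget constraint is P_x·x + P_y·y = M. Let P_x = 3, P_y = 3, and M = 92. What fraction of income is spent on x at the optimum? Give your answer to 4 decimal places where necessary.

share on x = 0.6522

Set MRS = P_x/P_y: (20/x)/1 = P_x/P_y.
So x*(P_x,P_y) = 20·P_y/P_x, independent of income; and y* = (M − 20·P_y)/P_y.
At the given prices: x* = 20·3/3 = 20, and y* = 10.6667.
Expenditure on x: 3·20 = 60; share = 0.6522.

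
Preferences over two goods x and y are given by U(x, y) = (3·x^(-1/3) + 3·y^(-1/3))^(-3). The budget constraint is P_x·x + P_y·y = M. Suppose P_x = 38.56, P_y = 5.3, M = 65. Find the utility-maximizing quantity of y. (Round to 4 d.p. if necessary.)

From the CES first-order condition, (y/x)^(4/3) = P_x/P_y.
Hence y/x = (P_x/P_y)^(1/(4/3)), i.e. raised to the 0.75 power.
Substitute y = (y/x)·x into the budget: x* = M/(P_x + P_y·(y/x)).
Numerically y/x = 4.42992, so x* = 65/(38.56 + 5.3·4.42992) = 1.0477 and y* = 4.42992·1.0477 = 4.6414.

y* = 4.6414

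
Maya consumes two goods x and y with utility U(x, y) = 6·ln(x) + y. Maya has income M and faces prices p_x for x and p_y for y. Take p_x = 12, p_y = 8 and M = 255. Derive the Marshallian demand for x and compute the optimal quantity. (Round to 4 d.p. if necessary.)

MU_x = 6/x, MU_y = 1. Tangency: 6/x = p_x/p_y.
So x*(p_x,p_y) = 6·p_y/p_x, independent of income; and y* = (M − 6·p_y)/p_y.
At the given prices: x* = 6·8/12 = 4.

x* = 4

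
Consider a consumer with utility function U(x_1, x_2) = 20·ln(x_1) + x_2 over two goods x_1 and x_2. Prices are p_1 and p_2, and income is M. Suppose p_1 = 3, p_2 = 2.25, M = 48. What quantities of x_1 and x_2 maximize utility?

So x_1*(p_1,p_2) = 20·p_2/p_1, independent of income; and x_2* = (M − 20·p_2)/p_2.
At the given prices: x_1* = 20·2.25/3 = 15, and x_2* = 1.3333.

x_1* = 15, x_2* = 1.3333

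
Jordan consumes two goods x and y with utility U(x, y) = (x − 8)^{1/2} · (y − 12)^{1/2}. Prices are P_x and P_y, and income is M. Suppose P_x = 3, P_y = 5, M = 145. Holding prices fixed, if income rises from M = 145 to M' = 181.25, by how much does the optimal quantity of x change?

Let x' = x−8, y' = y−12. MRS = y'/x' = P_x/P_y.
After buying the subsistence bundle (8, 12), a share 0.5 of the remaining income goes to x: x* = 8 + 0.5·(M − 8P_x − 12P_y)/P_x.
Discretionary income = 145 − 8·3 − 12·5 = 61; x* = 8 + 0.5·61/3 = 18.1667.
At M' = 181.25: x* = 24.2083. Change: 24.2083 − 18.1667 = 6.0417.

Δx* = 6.0417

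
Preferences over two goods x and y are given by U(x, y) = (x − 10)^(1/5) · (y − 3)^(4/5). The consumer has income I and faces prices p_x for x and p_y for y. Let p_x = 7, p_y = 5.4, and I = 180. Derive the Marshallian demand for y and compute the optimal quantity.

y* = 16.8963

MRS = (1/4)·(y−3)/(x−10). Tangency with p_x/p_y gives y−3 = 4·(p_x/p_y)·(x−10).
Substituting into the budget: x* = 10 + 0.2·(I − 10·p_x − 3·p_y)/p_x, and y* = 3 + 0.8·(…)/p_y.
Discretionary income = 180 − 10·7 − 3·5.4 = 93.8; y* = 3 + 0.8·93.8/5.4 = 16.8963.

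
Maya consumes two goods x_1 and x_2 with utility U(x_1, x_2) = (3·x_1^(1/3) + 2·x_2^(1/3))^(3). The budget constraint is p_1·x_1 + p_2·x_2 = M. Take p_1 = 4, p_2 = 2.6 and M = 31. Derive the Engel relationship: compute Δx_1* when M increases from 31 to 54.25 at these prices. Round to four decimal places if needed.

Δx_1* = 3.4698

MU_x_1 ∝ 3·x_1^(-2/3), MU_x_2 ∝ 2·x_2^(-2/3), so MRS = (3/2)·(x_2/x_1)^(2/3) = p_1/p_2.
Solve for the ratio: x_2/x_1 = [(2/3)·p_1/p_2]^(1.5).
Substitute x_2 = (x_2/x_1)·x_1 into the budget: x_1* = M/(p_1 + p_2·(x_2/x_1)).
Numerically x_2/x_1 = 1.038707, so x_1* = 31/(4 + 2.6·1.038707) = 4.6264.
At M' = 54.25: x_1* = 8.0962. Change: 8.0962 − 4.6264 = 3.4698.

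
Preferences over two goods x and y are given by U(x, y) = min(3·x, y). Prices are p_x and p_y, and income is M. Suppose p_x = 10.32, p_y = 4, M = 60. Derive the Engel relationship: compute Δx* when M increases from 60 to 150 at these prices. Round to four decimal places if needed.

With perfect complements, no substitution: consume in ratio x:y = 1:3.
Budget: p_x·x + p_y·3·x = M, so (p_x + 3·p_y)·x = M.
Demand: x*(p_x,p_y,M) = M/(p_x + 3·p_y), y* = 3·M/(p_x + 3·p_y).
Here 10.32 + 3·4 = 22.32, giving x* = 2.6882.
At M' = 150: x* = 6.7204. Change: 6.7204 − 2.6882 = 4.0323.

Δx* = 4.0323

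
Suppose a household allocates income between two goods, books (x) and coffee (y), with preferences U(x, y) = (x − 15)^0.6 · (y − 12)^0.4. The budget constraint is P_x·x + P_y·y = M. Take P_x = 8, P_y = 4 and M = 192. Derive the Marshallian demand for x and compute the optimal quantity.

Let x' = x−15, y' = y−12. MRS = (3/2)·y'/x' = P_x/P_y.
After buying the subsistence bundle (15, 12), a share 0.6 of the remaining income goes to x: x* = 15 + 0.6·(M − 15P_x − 12P_y)/P_x.
Discretionary income = 192 − 15·8 − 12·4 = 24; x* = 15 + 0.6·24/8 = 16.8.

x* = 16.8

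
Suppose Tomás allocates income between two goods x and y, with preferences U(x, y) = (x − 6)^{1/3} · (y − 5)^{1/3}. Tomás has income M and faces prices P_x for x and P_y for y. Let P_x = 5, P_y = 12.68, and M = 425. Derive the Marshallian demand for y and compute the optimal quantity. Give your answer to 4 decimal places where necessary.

MRS = (y−5)/(x−6). Tangency with P_x/P_y gives y−5 = (P_x/P_y)·(x−6).
After buying the subsistence bundle (6, 5), a share 0.5 of the remaining income goes to x: x* = 6 + 0.5·(M − 6P_x − 5P_y)/P_x.
Discretionary income = 425 − 6·5 − 5·12.68 = 331.6; y* = 5 + 0.5·331.6/12.68 = 18.0757.

y* = 18.0757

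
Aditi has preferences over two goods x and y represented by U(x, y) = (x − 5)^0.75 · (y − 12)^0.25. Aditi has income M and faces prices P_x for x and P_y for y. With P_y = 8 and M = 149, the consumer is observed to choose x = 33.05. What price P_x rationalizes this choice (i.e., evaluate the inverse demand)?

P_x = 1.25

MRS = 3·(y−12)/(x−5). Tangency with P_x/P_y gives y−12 = (1/3)·(P_x/P_y)·(x−5).
After buying the subsistence bundle (5, 12), a share 0.75 of the remaining income goes to x: x* = 5 + 0.75·(M − 5P_x − 12P_y)/P_x.
Set x* = 33.05 in the demand function and solve for P_x: P_x = 1.25.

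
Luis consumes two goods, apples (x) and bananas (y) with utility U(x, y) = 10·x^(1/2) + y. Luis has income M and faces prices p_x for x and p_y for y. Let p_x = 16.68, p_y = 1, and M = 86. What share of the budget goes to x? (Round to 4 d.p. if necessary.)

Solve: √x = 5·p_y/p_x, so x*(p_x,p_y) = (5·p_y/p_x)², and y* = (M − p_x·x*)/p_y.
Plugging in: x* = (5·1/16.68)² = 0.0899, y* = 84.5012.
Expenditure on x: 16.68·0.0899 = 1.4988; share = 0.0174.

share on x = 0.0174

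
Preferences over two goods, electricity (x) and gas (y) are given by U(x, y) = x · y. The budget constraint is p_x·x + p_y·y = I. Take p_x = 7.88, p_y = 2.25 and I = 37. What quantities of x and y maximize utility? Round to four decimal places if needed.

x* = 2.3477, y* = 8.2222

Tangency: MRS = y/x = p_x/p_y.
Rearranging, p_y·y = p_x·x. Substituting into the budget gives p_x·x·(1 + 1) = I.
Demand: x*(p_x,p_y,I) = 0.5·I/p_x and y* = 0.5·I/p_y.
At p_x=7.88, p_y=2.25, I=37: x* = 0.5·37/7.88 = 2.3477, y* = 8.2222.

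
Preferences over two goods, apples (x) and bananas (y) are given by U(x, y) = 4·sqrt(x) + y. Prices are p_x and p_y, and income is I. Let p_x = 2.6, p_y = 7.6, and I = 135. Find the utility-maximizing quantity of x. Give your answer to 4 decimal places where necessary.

x* = 34.1775

Thus x* = (2·p_y/p_x)² — independent of I — with the rest of income spent on y.
Plugging in: x* = (2·7.6/2.6)² = 34.1775.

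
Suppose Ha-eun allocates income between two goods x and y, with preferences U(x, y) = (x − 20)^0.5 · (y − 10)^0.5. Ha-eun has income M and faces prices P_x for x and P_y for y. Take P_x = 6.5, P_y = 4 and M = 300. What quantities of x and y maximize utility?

MRS = (y−10)/(x−20). Tangency with P_x/P_y gives y−10 = (P_x/P_y)·(x−20).
Substituting into the budget: x* = 20 + 0.5·(M − 20·P_x − 10·P_y)/P_x, and y* = 10 + 0.5·(…)/P_y.
Discretionary income = 300 − 20·6.5 − 10·4 = 130; x* = 20 + 0.5·130/6.5 = 30; y* = 10 + 0.5·130/4 = 26.25.

x* = 30, y* = 26.25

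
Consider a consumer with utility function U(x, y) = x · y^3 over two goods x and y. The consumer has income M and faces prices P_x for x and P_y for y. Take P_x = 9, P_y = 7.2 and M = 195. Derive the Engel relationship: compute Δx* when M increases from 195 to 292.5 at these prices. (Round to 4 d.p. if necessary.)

Δx* = 2.7083

The MRS is (1/3)·y/x. Set MRS = P_x/P_y.
So P_y·y = 3·P_x·x; combined with the budget, a share 0.25 of income goes to x.
Demand: x*(P_x,P_y,M) = 0.25·M/P_x and y* = 0.75·M/P_y.
At P_x=9, P_y=7.2, M=195: x* = 0.25·195/9 = 5.4167.
At M' = 292.5: x* = 8.125. Change: 8.125 − 5.4167 = 2.7083.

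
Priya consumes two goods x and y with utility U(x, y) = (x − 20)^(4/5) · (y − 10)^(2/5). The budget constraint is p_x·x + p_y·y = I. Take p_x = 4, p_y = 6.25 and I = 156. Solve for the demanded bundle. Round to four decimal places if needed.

x* = 22.25, y* = 10.72

Substituting into the budget: x* = 20 + 2/3·(I − 20·p_x − 10·p_y)/p_x, and y* = 10 + 1/3·(…)/p_y.
Discretionary income = 156 − 20·4 − 10·6.25 = 13.5; x* = 20 + 2/3·13.5/4 = 22.25; y* = 10 + 1/3·13.5/6.25 = 10.72.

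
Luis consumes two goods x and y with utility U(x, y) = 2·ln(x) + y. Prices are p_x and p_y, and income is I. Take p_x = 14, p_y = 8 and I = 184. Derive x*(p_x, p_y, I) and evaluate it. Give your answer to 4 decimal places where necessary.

x* = 1.1429

Set MRS = p_x/p_y: (2/x)/1 = p_x/p_y.
So x*(p_x,p_y) = 2·p_y/p_x, independent of income; and y* = (I − 2·p_y)/p_y.
At the given prices: x* = 2·8/14 = 1.1429.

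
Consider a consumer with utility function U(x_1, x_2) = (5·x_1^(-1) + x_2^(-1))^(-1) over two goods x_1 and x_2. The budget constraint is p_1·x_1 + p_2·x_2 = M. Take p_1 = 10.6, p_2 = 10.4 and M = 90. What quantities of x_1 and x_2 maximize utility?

x_1* = 5.8841, x_2* = 2.6566

From the CES first-order condition, 5·(x_2/x_1)^(2) = p_1/p_2.
Solve for the ratio: x_2/x_1 = [(1/5)·p_1/p_2]^(0.5).
With the ratio pinned down, the budget gives x_1* = M/(p_1 + p_2·(x_2/x_1)) and x_2* = (x_2/x_1)·x_1*.
Numerically x_2/x_1 = 0.451493, so x_1* = 90/(10.6 + 10.4·0.451493) = 5.8841 and x_2* = 0.451493·5.8841 = 2.6566.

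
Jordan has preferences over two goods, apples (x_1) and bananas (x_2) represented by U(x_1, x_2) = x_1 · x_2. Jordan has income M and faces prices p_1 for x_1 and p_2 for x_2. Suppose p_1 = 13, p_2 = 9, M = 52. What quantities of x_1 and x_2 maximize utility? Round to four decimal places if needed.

Tangency: MRS = x_2/x_1 = p_1/p_2.
Rearranging, p_2·x_2 = p_1·x_1. Substituting into the budget gives p_1·x_1·(1 + 1) = M.
Demand: x_1*(p_1,p_2,M) = 0.5·M/p_1 and x_2* = 0.5·M/p_2.
At p_1=13, p_2=9, M=52: x_1* = 0.5·52/13 = 2, x_2* = 2.8889.

x_1* = 2, x_2* = 2.8889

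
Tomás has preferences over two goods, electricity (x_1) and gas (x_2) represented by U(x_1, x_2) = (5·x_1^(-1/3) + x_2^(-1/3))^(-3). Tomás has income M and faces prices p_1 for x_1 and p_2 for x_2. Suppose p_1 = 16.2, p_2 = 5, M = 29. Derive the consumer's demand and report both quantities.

x_1* = 1.4638, x_2* = 1.0572

MU_x_1 ∝ 5·x_1^(-4/3), MU_x_2 ∝ x_2^(-4/3), so MRS = 5·(x_2/x_1)^(4/3) = p_1/p_2.
Solve for the ratio: x_2/x_1 = [(1/5)·p_1/p_2]^(0.75).
Substitute x_2 = (x_2/x_1)·x_1 into the budget: x_1* = M/(p_1 + p_2·(x_2/x_1)).
Numerically x_2/x_1 = 0.72224, so x_1* = 29/(16.2 + 5·0.72224) = 1.4638 and x_2* = 0.72224·1.4638 = 1.0572.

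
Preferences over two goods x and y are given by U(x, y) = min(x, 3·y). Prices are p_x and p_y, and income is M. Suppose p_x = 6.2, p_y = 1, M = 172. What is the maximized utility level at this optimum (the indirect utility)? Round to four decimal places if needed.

Leontief preferences: the optimum is at the kink where x/3 = y/1, i.e. y = (1/3)·x.
Budget: p_x·x + p_y·(1/3)·x = M, so (3·p_x + p_y)·x = 3·M.
Demand: x*(p_x,p_y,M) = 3·M/(3·p_x + p_y), y* = M/(3·p_x + p_y).
Here 3·6.2 + 1 = 19.6, giving x* = 26.3265 and y* = 8.7755.
Utility at the optimum: U(26.3265, 8.7755) = 26.3265.

V = 26.3265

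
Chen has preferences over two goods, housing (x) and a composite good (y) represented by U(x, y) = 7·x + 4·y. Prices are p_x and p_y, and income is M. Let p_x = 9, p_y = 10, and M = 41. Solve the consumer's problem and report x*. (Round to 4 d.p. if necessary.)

Perfect substitutes: compare marginal utility per dollar. 7/p_x vs 4/p_y → 0.7778 vs 0.4.
x gives more utility per dollar, so spend all income on x: x* = M/p_x, y* = 0.
Numerically: x* = 4.5556, y* = 0.

x* = 4.5556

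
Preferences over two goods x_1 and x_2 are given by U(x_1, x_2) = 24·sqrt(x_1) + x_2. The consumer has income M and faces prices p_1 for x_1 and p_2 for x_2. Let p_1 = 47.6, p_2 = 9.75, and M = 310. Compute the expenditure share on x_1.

share on x_1 = 0.9277

Utility is quasi-linear in x_2; the FOC for x_1 is 12/√x_1 = p_1/p_2.
Solve: √x_1 = 12·p_2/p_1, so x_1*(p_1,p_2) = (12·p_2/p_1)², and x_2* = (M − p_1·x_1*)/p_2.
Plugging in: x_1* = (12·9.75/47.6)² = 6.0417, x_2* = 2.2991.
Expenditure on x_1: 47.6·6.0417 = 287.584; share = 0.9277.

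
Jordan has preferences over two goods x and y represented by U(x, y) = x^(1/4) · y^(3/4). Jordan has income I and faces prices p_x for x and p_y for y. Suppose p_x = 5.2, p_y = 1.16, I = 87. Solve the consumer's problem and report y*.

y* = 56.25

The MRS is (1/3)·y/x. Set MRS = p_x/p_y.
So 0.25·p_y·y = 0.75·p_x·x; combined with the budget, a share 0.25 of income goes to x.
Demand: x*(p_x,p_y,I) = 0.25·I/p_x and y* = 0.75·I/p_y.
At p_x=5.2, p_y=1.16, I=87: y* = 0.75·87/1.16 = 56.25.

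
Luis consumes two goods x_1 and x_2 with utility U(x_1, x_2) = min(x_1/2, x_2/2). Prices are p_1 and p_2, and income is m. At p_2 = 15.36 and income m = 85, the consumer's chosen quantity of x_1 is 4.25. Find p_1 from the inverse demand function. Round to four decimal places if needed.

Leontief preferences: the optimum is at the kink where x_1/2 = x_2/2, i.e. x_2 = x_1.
Budget: p_1·x_1 + p_2·x_1 = m, so (2·p_1 + 2·p_2)·x_1 = 2·m.
Demand: x_1*(p_1,p_2,m) = 2·m/(2·p_1 + 2·p_2), x_2* = 2·m/(2·p_1 + 2·p_2).
Set x_1* = 4.25 in the demand function and solve for p_1: p_1 = 4.64.

p_1 = 4.64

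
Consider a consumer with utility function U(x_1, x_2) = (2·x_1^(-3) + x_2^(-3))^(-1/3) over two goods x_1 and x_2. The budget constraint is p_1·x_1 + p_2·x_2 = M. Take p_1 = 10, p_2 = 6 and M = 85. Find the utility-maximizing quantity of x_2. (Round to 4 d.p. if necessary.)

With the ratio pinned down, the budget gives x_1* = M/(p_1 + p_2·(x_2/x_1)) and x_2* = (x_2/x_1)·x_1*.
Numerically x_2/x_1 = 0.955443, so x_1* = 85/(10 + 6·0.955443) = 5.4028 and x_2* = 0.955443·5.4028 = 5.162.

x_2* = 5.162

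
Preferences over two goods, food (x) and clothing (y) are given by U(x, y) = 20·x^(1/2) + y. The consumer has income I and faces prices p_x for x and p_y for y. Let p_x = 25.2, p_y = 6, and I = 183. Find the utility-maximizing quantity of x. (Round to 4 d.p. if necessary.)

x* = 5.6689

Thus x* = (10·p_y/p_x)² — independent of I — with the rest of income spent on y.
Plugging in: x* = (10·6/25.2)² = 5.6689.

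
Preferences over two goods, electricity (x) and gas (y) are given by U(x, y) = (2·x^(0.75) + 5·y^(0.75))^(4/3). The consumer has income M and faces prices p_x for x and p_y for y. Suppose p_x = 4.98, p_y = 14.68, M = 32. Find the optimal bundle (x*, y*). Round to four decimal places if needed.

MU_x ∝ 2·x^(-0.25), MU_y ∝ 5·y^(-0.25), so MRS = (2/5)·(y/x)^(0.25) = p_x/p_y.
Solve for the ratio: y/x = [(5/2)·p_x/p_y]^(4).
Substitute y = (y/x)·x into the budget: x* = M/(p_x + p_y·(y/x)).
Numerically y/x = 0.517337, so x* = 32/(4.98 + 14.68·0.517337) = 2.5448 and y* = 0.517337·2.5448 = 1.3165.

x* = 2.5448, y* = 1.3165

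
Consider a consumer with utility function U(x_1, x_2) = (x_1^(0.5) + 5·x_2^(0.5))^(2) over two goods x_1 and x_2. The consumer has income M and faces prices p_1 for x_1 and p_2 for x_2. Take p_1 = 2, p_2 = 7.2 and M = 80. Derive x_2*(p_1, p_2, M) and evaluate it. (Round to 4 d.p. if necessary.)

x_2* = 9.7125

MU_x_1 ∝ x_1^(-0.5), MU_x_2 ∝ 5·x_2^(-0.5), so MRS = (1/5)·(x_2/x_1)^(0.5) = p_1/p_2.
Solve for the ratio: x_2/x_1 = [5·p_1/p_2]^(2).
Substitute x_2 = (x_2/x_1)·x_1 into the budget: x_1* = M/(p_1 + p_2·(x_2/x_1)).
Numerically x_2/x_1 = 1.929012, so x_1* = 80/(2 + 7.2·1.929012) = 5.035 and x_2* = 1.929012·5.035 = 9.7125.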